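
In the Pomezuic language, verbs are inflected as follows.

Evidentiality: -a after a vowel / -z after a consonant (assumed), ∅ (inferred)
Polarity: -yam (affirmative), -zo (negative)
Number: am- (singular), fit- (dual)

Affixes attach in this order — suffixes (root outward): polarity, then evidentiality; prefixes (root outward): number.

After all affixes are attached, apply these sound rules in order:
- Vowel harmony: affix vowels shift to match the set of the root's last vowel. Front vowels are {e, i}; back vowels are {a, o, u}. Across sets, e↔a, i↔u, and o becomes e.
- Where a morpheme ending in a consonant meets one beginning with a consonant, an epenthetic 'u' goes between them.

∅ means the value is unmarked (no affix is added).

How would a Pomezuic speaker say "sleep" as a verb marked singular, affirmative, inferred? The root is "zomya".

Attach polarity affirmative -yam → zomyayam.
Attach number singular am- → amzomyayam.
evidentiality = inferred: zero marking, form stays amzomyayam.
Vowel harmony: no change.
Apply epenthesis: amzomyayam → amuzomyayam.

amuzomyayam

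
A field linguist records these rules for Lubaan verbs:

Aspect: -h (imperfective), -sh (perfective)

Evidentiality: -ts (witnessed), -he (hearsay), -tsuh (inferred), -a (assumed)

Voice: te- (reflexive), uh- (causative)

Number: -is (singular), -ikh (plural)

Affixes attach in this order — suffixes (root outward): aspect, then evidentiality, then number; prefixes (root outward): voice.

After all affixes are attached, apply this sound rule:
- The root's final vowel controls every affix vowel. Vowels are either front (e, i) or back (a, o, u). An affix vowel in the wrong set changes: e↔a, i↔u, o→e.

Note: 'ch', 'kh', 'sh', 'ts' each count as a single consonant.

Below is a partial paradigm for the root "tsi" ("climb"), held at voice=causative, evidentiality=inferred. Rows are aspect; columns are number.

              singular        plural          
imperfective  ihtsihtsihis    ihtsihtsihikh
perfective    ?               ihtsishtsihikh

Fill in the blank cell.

ihtsishtsihis

Attach voice causative uh- → uhtsi.
Attach aspect perfective -sh → uhtsish.
Attach evidentiality inferred -tsuh → uhtsishtsuh.
Attach number singular -is → uhtsishtsuhis.
Apply vowel harmony: uhtsishtsuhis → ihtsishtsihis.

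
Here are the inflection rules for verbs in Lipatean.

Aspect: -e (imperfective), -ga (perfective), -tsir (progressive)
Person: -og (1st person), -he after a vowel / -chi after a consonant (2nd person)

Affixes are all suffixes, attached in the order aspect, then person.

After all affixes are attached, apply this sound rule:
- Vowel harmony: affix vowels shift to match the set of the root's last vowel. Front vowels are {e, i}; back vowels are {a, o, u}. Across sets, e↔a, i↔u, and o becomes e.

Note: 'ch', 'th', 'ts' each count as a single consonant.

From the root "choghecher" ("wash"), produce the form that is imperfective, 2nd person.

Attach aspect imperfective -e → choghechere.
Attach person 2nd person -he (after vowel 'e') → choghecherehe.
Vowel harmony: no change.

choghecherehe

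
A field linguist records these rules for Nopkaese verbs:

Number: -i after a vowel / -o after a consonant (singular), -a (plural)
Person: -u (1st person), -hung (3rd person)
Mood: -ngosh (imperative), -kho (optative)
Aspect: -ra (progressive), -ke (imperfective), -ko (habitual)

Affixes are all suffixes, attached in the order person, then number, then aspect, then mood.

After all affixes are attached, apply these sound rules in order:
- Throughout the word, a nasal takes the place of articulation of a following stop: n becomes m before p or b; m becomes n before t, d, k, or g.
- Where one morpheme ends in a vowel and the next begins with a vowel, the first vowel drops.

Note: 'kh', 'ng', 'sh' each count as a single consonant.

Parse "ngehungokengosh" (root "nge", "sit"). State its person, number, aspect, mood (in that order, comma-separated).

Segment: nge-hung-o-ke-ngosh.
person: -hung → 3rd person.
number: -i/o → singular.
aspect: -ke → imperfective.
mood: -ngosh → imperative.

3rd person, singular, imperfective, imperative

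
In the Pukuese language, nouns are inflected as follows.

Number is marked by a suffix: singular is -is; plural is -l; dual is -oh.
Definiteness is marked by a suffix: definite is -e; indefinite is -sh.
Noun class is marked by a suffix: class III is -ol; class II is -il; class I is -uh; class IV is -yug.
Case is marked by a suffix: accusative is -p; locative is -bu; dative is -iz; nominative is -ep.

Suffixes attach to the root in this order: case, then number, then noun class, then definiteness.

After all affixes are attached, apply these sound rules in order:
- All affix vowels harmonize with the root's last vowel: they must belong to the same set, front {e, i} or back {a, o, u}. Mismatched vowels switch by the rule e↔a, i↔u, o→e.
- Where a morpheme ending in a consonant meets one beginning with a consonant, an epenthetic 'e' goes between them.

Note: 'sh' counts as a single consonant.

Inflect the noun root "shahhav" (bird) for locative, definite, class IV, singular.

shahhavebuuseyuga

Attach case locative -bu → shahhavbu.
Attach number singular -is → shahhavbuis.
Attach noun class class IV -yug → shahhavbuisyug.
Attach definiteness definite -e → shahhavbuisyuge.
Apply vowel harmony: shahhavbuisyuge → shahhavbuusyuga.
Apply epenthesis: shahhavbuusyuga → shahhavebuuseyuga.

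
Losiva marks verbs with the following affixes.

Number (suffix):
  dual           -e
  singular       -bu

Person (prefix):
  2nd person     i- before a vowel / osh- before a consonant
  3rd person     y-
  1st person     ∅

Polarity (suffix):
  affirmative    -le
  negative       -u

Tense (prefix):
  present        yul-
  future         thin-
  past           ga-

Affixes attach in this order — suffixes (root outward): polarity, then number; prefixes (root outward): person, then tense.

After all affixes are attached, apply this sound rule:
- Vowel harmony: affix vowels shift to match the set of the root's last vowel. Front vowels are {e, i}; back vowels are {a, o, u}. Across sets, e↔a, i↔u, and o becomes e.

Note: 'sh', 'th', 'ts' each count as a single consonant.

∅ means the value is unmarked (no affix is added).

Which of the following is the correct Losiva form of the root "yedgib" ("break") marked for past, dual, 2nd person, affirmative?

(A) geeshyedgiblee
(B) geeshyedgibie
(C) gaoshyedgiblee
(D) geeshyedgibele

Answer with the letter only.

Attach person 2nd person osh- (before consonant 'y') → oshyedgib.
Attach polarity affirmative -le → oshyedgible.
Attach number dual -e → oshyedgiblee.
Attach tense past ga- → gaoshyedgiblee.
Apply vowel harmony: gaoshyedgiblee → geeshyedgiblee.
So the correct form is geeshyedgiblee, option (A).
(D) geeshyedgibele is wrong: it has the affixes in the wrong order.
(B) geeshyedgibie is wrong: it uses negative instead of affirmative for polarity.
(C) gaoshyedgiblee is wrong: it fails to apply the sound rule(s).

A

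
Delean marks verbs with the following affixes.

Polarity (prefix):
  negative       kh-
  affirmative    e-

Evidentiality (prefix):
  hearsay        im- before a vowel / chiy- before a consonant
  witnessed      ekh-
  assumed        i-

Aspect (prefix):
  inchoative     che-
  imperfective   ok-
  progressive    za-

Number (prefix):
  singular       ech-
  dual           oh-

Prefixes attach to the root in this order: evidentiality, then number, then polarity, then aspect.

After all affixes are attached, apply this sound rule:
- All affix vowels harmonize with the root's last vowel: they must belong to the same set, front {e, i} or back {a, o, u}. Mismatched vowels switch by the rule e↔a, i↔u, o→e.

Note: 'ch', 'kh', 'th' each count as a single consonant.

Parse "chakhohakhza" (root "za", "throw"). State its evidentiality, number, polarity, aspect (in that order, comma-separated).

Segment: che-kh-oh-ekh-za.
evidentiality: ekh- → witnessed.
number: oh- → dual.
polarity: kh- → negative.
aspect: che- → inchoative.

witnessed, dual, negative, inchoative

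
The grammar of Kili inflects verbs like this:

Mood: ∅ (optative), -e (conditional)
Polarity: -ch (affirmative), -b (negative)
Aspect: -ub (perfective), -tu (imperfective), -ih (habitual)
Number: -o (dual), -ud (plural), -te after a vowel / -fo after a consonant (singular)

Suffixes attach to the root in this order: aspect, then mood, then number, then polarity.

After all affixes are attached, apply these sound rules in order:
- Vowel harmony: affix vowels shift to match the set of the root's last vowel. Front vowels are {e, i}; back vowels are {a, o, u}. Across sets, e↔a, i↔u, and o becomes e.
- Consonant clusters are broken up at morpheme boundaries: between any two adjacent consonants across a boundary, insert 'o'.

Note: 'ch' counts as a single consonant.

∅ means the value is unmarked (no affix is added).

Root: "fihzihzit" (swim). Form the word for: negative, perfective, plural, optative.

Attach aspect perfective -ub → fihzihzitub.
mood = optative: zero marking, form stays fihzihzitub.
Attach number plural -ud → fihzihzitubud.
Attach polarity negative -b → fihzihzitubudb.
Apply vowel harmony: fihzihzitubudb → fihzihzitibidb.
Apply epenthesis: fihzihzitibidb → fihzihzitibidob.

fihzihzitibidob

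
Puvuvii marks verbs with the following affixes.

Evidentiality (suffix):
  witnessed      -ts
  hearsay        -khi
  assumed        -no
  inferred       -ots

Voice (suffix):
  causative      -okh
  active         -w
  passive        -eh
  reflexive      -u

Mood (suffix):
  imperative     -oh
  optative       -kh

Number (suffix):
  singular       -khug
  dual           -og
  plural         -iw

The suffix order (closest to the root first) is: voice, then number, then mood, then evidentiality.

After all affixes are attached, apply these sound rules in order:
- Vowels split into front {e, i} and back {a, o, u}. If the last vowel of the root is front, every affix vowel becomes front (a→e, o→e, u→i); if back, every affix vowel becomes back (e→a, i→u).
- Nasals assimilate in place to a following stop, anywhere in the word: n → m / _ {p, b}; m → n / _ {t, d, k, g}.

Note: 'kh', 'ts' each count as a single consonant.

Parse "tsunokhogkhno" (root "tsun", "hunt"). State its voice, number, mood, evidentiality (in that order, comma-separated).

causative, dual, optative, assumed

Segment: tsun-okh-og-kh-no.
voice: -okh → causative.
number: -og → dual.
mood: -kh → optative.
evidentiality: -no → assumed.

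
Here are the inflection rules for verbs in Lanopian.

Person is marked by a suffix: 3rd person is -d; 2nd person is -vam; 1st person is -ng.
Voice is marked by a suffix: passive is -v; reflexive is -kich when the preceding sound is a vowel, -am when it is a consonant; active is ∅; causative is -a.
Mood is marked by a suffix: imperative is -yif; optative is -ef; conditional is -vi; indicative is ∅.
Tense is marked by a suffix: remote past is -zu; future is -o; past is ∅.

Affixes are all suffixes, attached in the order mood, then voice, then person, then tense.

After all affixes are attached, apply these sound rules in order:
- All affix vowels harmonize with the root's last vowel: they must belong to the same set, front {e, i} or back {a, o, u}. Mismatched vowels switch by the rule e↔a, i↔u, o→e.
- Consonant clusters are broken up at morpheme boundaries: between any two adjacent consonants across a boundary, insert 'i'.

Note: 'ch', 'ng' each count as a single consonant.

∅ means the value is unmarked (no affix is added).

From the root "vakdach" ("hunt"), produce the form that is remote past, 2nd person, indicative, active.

vakdachivamizu

mood = indicative: zero marking, form stays vakdach.
voice = active: zero marking, form stays vakdach.
Attach person 2nd person -vam → vakdachvam.
Attach tense remote past -zu → vakdachvamzu.
Vowel harmony: no change.
Apply epenthesis: vakdachvamzu → vakdachivamizu.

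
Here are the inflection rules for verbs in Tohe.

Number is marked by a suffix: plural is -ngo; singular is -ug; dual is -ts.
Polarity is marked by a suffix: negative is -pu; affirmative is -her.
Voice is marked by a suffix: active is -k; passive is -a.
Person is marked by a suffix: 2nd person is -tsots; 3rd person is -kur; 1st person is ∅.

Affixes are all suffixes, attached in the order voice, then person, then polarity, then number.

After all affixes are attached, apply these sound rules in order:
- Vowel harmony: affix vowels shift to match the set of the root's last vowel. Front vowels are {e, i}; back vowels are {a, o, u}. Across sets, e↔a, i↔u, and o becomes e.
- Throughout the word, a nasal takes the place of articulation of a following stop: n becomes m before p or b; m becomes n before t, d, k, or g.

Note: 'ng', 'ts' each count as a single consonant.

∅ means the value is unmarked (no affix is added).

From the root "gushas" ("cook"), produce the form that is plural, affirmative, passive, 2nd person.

Attach voice passive -a → gushasa.
Attach person 2nd person -tsots → gushasatsots.
Attach polarity affirmative -her → gushasatsotsher.
Attach number plural -ngo → gushasatsotsherngo.
Apply vowel harmony: gushasatsotsherngo → gushasatsotsharngo.
Nasal assimilation: no change.

gushasatsotsharngo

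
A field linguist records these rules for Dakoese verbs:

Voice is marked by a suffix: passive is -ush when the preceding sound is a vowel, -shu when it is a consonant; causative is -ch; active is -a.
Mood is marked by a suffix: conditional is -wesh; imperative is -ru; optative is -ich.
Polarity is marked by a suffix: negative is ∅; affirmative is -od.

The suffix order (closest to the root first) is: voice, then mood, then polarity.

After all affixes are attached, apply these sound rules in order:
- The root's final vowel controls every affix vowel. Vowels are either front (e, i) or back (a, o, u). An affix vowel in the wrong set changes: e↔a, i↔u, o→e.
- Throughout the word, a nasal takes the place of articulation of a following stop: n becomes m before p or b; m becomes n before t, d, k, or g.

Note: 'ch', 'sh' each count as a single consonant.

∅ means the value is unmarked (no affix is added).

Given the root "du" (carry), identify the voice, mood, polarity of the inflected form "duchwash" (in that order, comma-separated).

Segment: du-ch-wesh.
voice: -ch → causative.
mood: -wesh → conditional.
polarity: ∅ → negative.

causative, conditional, negative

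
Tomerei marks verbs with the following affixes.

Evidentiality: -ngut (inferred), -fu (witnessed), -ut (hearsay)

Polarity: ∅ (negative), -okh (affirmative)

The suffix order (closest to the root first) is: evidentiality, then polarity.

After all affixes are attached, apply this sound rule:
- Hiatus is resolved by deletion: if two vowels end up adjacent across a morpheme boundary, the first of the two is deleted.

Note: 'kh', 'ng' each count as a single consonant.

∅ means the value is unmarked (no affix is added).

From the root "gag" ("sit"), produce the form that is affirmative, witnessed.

gagfokh

Attach evidentiality witnessed -fu → gagfu.
Attach polarity affirmative -okh → gagfuokh.
Apply vowel deletion: gagfuokh → gagfokh.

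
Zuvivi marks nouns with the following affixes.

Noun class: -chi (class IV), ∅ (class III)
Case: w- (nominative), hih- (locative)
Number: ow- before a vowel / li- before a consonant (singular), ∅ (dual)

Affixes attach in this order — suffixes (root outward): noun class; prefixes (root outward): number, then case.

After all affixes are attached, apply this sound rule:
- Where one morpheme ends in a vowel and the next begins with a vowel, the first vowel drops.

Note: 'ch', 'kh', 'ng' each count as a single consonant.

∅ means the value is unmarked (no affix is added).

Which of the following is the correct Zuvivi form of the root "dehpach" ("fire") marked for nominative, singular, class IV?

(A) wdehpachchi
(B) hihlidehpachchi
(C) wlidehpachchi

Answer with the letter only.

C

Attach noun class class IV -chi → dehpachchi.
Attach number singular li- (before consonant 'd') → lidehpachchi.
Attach case nominative w- → wlidehpachchi.
Vowel deletion: no change.
So the correct form is wlidehpachchi, option (C).
(A) wdehpachchi is wrong: it uses dual instead of singular for number.
(B) hihlidehpachchi is wrong: it uses locative instead of nominative for case.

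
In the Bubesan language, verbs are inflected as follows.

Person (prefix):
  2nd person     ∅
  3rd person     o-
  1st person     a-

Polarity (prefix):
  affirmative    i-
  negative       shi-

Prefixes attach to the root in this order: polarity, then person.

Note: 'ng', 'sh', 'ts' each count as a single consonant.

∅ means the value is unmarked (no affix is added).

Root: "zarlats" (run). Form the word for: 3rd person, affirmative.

oizarlats

Attach polarity affirmative i- → izarlats.
Attach person 3rd person o- → oizarlats.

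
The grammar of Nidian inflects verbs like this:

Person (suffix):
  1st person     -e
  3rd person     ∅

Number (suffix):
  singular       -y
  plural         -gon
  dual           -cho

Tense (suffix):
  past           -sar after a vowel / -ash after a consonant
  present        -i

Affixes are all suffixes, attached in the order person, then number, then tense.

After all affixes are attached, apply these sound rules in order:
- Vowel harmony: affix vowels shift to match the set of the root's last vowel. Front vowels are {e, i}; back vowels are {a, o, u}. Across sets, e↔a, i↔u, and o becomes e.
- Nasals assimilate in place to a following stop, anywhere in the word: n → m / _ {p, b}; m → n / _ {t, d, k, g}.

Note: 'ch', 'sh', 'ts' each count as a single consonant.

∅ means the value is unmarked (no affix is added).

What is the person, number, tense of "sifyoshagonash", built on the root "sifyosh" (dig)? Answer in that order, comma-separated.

Segment: sifyosh-e-gon-ash.
person: -e → 1st person.
number: -gon → plural.
tense: -sar/ash → past.

1st person, plural, past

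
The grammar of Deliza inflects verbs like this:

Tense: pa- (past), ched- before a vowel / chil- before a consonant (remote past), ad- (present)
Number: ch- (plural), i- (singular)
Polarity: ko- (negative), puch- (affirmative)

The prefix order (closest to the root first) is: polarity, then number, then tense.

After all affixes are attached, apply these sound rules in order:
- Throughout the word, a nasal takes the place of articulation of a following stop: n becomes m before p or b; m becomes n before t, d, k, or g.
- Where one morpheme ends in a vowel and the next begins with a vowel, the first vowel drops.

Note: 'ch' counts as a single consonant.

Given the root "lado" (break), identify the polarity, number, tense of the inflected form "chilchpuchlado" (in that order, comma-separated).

Segment: chil-ch-puch-lado.
polarity: puch- → affirmative.
number: ch- → plural.
tense: ched/chil- → remote past.

affirmative, plural, remote past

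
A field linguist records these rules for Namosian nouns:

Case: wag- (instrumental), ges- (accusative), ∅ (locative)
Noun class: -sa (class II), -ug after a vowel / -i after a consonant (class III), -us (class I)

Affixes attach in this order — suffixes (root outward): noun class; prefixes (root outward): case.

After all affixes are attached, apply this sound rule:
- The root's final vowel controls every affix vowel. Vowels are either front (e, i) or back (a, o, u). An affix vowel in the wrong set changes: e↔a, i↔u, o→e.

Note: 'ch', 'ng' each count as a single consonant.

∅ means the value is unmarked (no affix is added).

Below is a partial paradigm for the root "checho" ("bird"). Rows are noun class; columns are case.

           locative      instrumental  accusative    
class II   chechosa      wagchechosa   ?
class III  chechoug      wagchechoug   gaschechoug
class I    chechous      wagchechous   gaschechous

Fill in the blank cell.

gaschechosa

Attach case accusative ges- → geschecho.
Attach noun class class II -sa → geschechosa.
Apply vowel harmony: geschechosa → gaschechosa.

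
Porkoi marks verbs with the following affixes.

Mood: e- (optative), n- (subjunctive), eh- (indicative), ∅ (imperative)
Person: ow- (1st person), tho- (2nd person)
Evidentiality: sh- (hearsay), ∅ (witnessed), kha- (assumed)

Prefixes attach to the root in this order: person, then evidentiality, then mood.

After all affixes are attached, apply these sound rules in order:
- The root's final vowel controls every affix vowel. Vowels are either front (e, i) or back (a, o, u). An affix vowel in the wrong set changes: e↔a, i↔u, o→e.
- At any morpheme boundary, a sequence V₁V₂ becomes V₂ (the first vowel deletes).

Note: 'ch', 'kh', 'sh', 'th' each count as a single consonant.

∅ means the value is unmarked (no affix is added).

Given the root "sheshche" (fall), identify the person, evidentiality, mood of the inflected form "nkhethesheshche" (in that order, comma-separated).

2nd person, assumed, subjunctive

Segment: n-kha-tho-sheshche.
person: tho- → 2nd person.
evidentiality: kha- → assumed.
mood: n- → subjunctive.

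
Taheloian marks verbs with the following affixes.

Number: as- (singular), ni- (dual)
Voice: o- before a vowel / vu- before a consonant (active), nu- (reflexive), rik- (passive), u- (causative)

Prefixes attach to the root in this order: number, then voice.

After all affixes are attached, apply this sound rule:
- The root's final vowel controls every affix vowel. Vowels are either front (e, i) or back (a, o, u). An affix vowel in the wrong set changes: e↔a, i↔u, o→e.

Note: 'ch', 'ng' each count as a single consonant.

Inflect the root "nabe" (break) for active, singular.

eesnabe

Attach number singular as- → asnabe.
Attach voice active o- (before vowel 'a') → oasnabe.
Apply vowel harmony: oasnabe → eesnabe.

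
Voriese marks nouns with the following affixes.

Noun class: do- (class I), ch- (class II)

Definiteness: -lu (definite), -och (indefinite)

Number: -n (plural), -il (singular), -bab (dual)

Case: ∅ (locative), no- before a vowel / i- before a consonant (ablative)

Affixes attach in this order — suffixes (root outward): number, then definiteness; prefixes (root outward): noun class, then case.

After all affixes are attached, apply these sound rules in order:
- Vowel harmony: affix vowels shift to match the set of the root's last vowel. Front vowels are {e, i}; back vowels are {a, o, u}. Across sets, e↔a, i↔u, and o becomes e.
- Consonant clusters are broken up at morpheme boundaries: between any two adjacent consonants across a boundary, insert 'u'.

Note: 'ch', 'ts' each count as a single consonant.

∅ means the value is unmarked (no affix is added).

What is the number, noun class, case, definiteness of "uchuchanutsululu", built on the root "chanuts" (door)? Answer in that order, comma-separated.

Segment: i-ch-chanuts-il-lu.
number: -il → singular.
noun class: ch- → class II.
case: no/i- → ablative.
definiteness: -lu → definite.

singular, class II, ablative, definite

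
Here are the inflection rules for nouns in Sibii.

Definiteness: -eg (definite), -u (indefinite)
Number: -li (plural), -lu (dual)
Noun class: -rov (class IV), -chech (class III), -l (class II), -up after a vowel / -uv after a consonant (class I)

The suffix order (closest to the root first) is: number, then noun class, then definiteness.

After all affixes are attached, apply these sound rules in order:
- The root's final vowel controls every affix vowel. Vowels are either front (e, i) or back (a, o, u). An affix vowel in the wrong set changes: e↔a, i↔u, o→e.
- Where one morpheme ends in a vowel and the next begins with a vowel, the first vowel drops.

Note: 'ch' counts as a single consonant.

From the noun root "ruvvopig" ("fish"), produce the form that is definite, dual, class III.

ruvvopiglichecheg

Attach number dual -lu → ruvvopiglu.
Attach noun class class III -chech → ruvvopigluchech.
Attach definiteness definite -eg → ruvvopigluchecheg.
Apply vowel harmony: ruvvopigluchecheg → ruvvopiglichecheg.
Vowel deletion: no change.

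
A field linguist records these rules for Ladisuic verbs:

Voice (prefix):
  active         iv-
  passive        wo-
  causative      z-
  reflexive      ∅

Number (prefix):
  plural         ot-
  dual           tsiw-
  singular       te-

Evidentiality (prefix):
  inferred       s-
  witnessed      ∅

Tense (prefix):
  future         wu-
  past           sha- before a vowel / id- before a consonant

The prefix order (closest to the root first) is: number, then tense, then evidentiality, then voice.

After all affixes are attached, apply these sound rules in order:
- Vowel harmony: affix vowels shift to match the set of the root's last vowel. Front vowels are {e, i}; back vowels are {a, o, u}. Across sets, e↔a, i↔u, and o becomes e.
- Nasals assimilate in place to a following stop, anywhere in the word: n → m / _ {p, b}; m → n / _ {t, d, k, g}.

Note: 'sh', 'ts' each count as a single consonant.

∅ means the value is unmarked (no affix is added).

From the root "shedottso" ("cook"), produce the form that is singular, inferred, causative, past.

zsudtashedottso

Attach number singular te- → teshedottso.
Attach tense past id- (before consonant 't') → idteshedottso.
Attach evidentiality inferred s- → sidteshedottso.
Attach voice causative z- → zsidteshedottso.
Apply vowel harmony: zsidteshedottso → zsudtashedottso.
Nasal assimilation: no change.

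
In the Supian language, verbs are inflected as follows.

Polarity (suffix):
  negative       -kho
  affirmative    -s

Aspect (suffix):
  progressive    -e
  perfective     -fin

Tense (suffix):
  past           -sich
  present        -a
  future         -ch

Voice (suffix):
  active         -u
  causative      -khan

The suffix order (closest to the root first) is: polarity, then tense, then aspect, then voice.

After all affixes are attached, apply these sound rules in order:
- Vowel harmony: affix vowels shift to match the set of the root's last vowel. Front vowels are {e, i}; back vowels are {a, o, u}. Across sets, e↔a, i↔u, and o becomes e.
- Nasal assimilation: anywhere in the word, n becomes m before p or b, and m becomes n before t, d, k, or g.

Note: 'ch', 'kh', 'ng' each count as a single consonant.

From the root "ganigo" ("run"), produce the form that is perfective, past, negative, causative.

Attach polarity negative -kho → ganigokho.
Attach tense past -sich → ganigokhosich.
Attach aspect perfective -fin → ganigokhosichfin.
Attach voice causative -khan → ganigokhosichfinkhan.
Apply vowel harmony: ganigokhosichfinkhan → ganigokhosuchfunkhan.
Nasal assimilation: no change.

ganigokhosuchfunkhan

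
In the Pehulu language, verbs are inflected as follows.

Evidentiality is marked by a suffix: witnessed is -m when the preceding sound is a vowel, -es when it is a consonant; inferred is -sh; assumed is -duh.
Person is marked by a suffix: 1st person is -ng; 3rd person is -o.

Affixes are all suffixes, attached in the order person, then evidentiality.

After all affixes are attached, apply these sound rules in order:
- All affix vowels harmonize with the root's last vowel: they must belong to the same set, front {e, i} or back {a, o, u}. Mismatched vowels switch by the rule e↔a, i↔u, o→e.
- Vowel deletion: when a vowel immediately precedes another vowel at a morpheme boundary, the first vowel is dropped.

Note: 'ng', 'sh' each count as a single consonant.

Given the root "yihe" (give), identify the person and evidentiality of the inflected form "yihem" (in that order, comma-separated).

3rd person, witnessed

Segment: yihe-o-m.
person: -o → 3rd person.
evidentiality: -m/es → witnessed.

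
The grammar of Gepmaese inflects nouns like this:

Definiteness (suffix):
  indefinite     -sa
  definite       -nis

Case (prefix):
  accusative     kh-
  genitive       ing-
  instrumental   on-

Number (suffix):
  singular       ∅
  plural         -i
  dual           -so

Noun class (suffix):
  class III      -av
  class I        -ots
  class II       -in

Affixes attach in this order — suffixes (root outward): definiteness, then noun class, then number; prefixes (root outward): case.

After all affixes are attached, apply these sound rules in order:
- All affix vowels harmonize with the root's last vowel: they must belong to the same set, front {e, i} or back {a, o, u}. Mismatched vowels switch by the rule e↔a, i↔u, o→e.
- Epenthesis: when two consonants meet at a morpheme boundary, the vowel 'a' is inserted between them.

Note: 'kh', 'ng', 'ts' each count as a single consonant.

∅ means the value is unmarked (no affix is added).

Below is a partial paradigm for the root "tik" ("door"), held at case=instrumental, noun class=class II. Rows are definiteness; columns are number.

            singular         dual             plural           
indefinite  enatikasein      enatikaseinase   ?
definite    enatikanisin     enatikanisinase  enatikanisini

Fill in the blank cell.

enatikaseini

Attach case instrumental on- → ontik.
Attach definiteness indefinite -sa → ontiksa.
Attach noun class class II -in → ontiksain.
Attach number plural -i → ontiksaini.
Apply vowel harmony: ontiksaini → entikseini.
Apply epenthesis: entikseini → enatikaseini.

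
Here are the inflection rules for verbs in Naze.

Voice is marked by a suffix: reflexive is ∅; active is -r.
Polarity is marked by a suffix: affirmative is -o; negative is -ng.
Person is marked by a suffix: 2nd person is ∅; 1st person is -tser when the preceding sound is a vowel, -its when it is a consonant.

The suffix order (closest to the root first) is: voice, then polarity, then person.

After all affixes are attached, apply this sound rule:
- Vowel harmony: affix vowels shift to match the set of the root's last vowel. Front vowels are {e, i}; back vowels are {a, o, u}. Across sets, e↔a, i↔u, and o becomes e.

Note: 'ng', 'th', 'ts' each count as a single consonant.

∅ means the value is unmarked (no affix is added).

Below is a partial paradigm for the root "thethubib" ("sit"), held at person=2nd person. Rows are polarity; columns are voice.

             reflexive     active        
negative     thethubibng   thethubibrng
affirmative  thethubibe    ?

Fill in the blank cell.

thethubibre

Attach voice active -r → thethubibr.
Attach polarity affirmative -o → thethubibro.
person = 2nd person: zero marking, form stays thethubibro.
Apply vowel harmony: thethubibro → thethubibre.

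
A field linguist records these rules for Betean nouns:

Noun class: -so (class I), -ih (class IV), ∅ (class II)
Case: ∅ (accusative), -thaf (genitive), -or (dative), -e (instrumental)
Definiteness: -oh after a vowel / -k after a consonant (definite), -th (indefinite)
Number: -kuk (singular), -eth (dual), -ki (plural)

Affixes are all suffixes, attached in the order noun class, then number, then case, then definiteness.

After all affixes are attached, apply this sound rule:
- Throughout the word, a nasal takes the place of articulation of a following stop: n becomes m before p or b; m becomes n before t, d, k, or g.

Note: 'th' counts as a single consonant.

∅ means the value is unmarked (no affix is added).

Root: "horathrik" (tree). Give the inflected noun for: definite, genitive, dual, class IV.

Attach noun class class IV -ih → horathrikih.
Attach number dual -eth → horathrikiheth.
Attach case genitive -thaf → horathrikiheththaf.
Attach definiteness definite -k (after consonant 'f') → horathrikiheththafk.
Nasal assimilation: no change.

horathrikiheththafk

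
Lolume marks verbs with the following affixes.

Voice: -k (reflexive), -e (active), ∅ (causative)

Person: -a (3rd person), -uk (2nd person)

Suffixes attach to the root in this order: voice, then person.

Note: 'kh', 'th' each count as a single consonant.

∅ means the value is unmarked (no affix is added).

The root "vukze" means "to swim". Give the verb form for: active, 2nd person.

Attach voice active -e → vukzee.
Attach person 2nd person -uk → vukzeeuk.

vukzeeuk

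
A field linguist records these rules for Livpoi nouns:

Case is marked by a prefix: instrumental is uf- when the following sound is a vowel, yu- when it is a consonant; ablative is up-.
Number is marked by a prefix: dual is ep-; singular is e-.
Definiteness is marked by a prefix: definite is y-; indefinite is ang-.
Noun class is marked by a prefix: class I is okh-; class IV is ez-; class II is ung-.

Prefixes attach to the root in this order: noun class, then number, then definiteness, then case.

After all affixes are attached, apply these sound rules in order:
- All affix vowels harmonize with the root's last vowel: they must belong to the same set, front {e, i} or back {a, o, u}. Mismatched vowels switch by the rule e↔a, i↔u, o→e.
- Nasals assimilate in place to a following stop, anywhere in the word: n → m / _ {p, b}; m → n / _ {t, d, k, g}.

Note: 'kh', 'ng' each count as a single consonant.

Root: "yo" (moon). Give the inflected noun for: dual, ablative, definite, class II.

Attach noun class class II ung- → ungyo.
Attach number dual ep- → epungyo.
Attach definiteness definite y- → yepungyo.
Attach case ablative up- → upyepungyo.
Apply vowel harmony: upyepungyo → upyapungyo.
Nasal assimilation: no change.

upyapungyo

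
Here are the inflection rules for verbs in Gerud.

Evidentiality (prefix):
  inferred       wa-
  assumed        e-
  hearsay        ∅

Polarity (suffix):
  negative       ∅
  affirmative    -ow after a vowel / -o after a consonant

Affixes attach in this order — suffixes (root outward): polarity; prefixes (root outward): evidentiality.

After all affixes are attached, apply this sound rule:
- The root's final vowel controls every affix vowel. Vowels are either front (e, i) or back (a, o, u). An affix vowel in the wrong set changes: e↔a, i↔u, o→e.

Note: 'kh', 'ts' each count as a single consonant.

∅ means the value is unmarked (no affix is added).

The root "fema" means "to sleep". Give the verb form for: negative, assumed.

afema

Attach evidentiality assumed e- → efema.
polarity = negative: zero marking, form stays efema.
Apply vowel harmony: efema → afema.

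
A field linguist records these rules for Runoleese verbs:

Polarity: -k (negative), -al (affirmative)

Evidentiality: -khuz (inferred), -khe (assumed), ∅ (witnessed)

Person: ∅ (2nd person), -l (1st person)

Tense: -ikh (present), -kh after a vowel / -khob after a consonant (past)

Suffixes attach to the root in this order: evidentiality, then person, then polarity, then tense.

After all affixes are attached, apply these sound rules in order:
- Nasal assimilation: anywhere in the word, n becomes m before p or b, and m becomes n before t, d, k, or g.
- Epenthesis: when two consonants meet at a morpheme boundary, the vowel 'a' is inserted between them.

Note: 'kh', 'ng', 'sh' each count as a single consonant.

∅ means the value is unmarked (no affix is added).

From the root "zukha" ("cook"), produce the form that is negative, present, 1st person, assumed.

Attach evidentiality assumed -khe → zukhakhe.
Attach person 1st person -l → zukhakhel.
Attach polarity negative -k → zukhakhelk.
Attach tense present -ikh → zukhakhelkikh.
Nasal assimilation: no change.
Apply epenthesis: zukhakhelkikh → zukhakhelakikh.

zukhakhelakikh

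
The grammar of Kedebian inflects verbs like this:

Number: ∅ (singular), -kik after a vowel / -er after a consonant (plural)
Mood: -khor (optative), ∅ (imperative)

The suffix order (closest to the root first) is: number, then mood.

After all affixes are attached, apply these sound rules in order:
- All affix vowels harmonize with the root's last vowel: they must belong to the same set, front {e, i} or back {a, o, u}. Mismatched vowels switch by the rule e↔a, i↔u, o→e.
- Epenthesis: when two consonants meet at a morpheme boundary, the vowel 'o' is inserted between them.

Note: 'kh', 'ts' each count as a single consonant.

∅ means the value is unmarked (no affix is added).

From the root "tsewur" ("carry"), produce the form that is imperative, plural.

Attach number plural -er (after consonant 'r') → tsewurer.
mood = imperative: zero marking, form stays tsewurer.
Apply vowel harmony: tsewurer → tsewurar.
Epenthesis: no change.

tsewurar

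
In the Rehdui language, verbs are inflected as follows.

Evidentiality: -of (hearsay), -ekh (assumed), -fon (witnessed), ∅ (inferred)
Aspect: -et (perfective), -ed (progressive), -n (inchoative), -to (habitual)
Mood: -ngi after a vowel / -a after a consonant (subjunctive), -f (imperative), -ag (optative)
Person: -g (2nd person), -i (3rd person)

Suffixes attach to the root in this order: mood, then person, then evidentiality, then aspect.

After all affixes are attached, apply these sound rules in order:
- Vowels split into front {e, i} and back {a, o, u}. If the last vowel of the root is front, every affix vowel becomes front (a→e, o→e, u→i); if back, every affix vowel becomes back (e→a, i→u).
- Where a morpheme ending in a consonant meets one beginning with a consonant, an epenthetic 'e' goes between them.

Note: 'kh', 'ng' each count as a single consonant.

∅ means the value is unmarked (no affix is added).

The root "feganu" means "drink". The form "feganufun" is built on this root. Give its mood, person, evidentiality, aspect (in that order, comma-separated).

imperative, 3rd person, inferred, inchoative

Segment: feganu-f-i-n.
mood: -f → imperative.
person: -i → 3rd person.
evidentiality: ∅ → inferred.
aspect: -n → inchoative.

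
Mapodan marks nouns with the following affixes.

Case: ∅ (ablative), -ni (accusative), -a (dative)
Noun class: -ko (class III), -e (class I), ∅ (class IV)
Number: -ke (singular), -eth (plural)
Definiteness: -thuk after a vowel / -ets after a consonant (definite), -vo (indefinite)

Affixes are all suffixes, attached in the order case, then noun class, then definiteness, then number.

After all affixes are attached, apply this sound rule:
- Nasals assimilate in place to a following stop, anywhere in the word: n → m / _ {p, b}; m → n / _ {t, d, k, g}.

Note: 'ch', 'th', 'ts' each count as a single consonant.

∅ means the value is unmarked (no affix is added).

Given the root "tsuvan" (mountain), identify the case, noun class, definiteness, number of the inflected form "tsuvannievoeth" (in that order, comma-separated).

accusative, class I, indefinite, plural

Segment: tsuvan-ni-e-vo-eth.
case: -ni → accusative.
noun class: -e → class I.
definiteness: -vo → indefinite.
number: -eth → plural.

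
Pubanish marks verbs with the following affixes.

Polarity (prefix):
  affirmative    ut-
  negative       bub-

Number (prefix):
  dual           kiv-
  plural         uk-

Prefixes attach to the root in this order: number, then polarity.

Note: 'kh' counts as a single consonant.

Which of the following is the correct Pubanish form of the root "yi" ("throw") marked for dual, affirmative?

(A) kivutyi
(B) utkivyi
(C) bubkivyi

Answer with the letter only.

Attach number dual kiv- → kivyi.
Attach polarity affirmative ut- → utkivyi.
So the correct form is utkivyi, option (B).
(C) bubkivyi is wrong: it uses negative instead of affirmative for polarity.
(A) kivutyi is wrong: it has the affixes in the wrong order.

B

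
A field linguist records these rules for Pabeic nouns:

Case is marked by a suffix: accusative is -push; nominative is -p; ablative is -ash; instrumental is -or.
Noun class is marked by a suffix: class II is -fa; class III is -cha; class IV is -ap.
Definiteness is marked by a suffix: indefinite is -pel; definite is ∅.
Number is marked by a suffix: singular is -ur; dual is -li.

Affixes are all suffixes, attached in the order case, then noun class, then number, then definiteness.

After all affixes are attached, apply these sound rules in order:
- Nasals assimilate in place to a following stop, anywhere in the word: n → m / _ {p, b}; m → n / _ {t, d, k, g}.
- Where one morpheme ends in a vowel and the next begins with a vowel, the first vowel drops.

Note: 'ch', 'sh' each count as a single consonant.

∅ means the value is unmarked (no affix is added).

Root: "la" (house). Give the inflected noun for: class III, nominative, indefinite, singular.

Attach case nominative -p → lap.
Attach noun class class III -cha → lapcha.
Attach number singular -ur → lapchaur.
Attach definiteness indefinite -pel → lapchaurpel.
Nasal assimilation: no change.
Apply vowel deletion: lapchaurpel → lapchurpel.

lapchurpel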